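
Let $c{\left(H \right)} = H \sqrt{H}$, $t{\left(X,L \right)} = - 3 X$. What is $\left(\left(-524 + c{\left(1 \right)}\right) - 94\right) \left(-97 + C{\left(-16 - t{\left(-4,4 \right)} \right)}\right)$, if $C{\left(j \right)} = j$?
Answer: $77125$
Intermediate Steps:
$c{\left(H \right)} = H^{\frac{3}{2}}$
$\left(\left(-524 + c{\left(1 \right)}\right) - 94\right) \left(-97 + C{\left(-16 - t{\left(-4,4 \right)} \right)}\right) = \left(\left(-524 + 1^{\frac{3}{2}}\right) - 94\right) \left(-97 - \left(16 - -12\right)\right) = \left(\left(-524 + 1\right) - 94\right) \left(-97 - 28\right) = \left(-523 - 94\right) \left(-97 - 28\right) = - 617 \left(-97 - 28\right) = \left(-617\right) \left(-125\right) = 77125$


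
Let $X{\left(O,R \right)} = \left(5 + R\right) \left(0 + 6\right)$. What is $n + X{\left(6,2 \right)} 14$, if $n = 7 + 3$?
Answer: $598$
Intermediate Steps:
$n = 10$
$X{\left(O,R \right)} = 30 + 6 R$ ($X{\left(O,R \right)} = \left(5 + R\right) 6 = 30 + 6 R$)
$n + X{\left(6,2 \right)} 14 = 10 + \left(30 + 6 \cdot 2\right) 14 = 10 + \left(30 + 12\right) 14 = 10 + 42 \cdot 14 = 10 + 588 = 598$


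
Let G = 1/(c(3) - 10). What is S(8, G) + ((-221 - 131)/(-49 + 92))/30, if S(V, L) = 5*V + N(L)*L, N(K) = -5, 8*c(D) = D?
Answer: 1998848/49665 ≈ 40.247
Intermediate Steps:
c(D) = D/8
G = -8/77 (G = 1/((⅛)*3 - 10) = 1/(3/8 - 10) = 1/(-77/8) = -8/77 ≈ -0.10390)
S(V, L) = -5*L + 5*V (S(V, L) = 5*V - 5*L = -5*L + 5*V)
S(8, G) + ((-221 - 131)/(-49 + 92))/30 = (-5*(-8/77) + 5*8) + ((-221 - 131)/(-49 + 92))/30 = (40/77 + 40) - 352/43*(1/30) = 3120/77 - 352*1/43*(1/30) = 3120/77 - 352/43*1/30 = 3120/77 - 176/645 = 1998848/49665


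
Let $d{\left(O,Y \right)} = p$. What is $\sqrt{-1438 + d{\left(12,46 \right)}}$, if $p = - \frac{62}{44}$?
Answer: $\frac{i \sqrt{696674}}{22} \approx 37.94 i$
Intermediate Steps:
$p = - \frac{31}{22}$ ($p = \left(-62\right) \frac{1}{44} = - \frac{31}{22} \approx -1.4091$)
$d{\left(O,Y \right)} = - \frac{31}{22}$
$\sqrt{-1438 + d{\left(12,46 \right)}} = \sqrt{-1438 - \frac{31}{22}} = \sqrt{- \frac{31667}{22}} = \frac{i \sqrt{696674}}{22}$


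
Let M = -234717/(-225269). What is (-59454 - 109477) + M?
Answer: -38054682722/225269 ≈ -1.6893e+5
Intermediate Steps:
M = 234717/225269 (M = -234717*(-1/225269) = 234717/225269 ≈ 1.0419)
(-59454 - 109477) + M = (-59454 - 109477) + 234717/225269 = -168931 + 234717/225269 = -38054682722/225269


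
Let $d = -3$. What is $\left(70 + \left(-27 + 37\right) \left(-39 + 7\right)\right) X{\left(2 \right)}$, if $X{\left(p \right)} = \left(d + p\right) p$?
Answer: $500$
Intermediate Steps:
$X{\left(p \right)} = p \left(-3 + p\right)$ ($X{\left(p \right)} = \left(-3 + p\right) p = p \left(-3 + p\right)$)
$\left(70 + \left(-27 + 37\right) \left(-39 + 7\right)\right) X{\left(2 \right)} = \left(70 + \left(-27 + 37\right) \left(-39 + 7\right)\right) 2 \left(-3 + 2\right) = \left(70 + 10 \left(-32\right)\right) 2 \left(-1\right) = \left(70 - 320\right) \left(-2\right) = \left(-250\right) \left(-2\right) = 500$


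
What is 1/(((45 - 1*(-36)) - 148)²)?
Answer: 1/4489 ≈ 0.00022277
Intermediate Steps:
1/(((45 - 1*(-36)) - 148)²) = 1/(((45 + 36) - 148)²) = 1/((81 - 148)²) = 1/((-67)²) = 1/4489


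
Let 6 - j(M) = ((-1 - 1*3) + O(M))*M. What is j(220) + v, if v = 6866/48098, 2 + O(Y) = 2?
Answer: 21310847/24049 ≈ 886.14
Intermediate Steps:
O(Y) = 0 (O(Y) = -2 + 2 = 0)
j(M) = 6 + 4*M (j(M) = 6 - ((-1 - 1*3) + 0)*M = 6 - ((-1 - 3) + 0)*M = 6 - (-4 + 0)*M = 6 - (-4)*M = 6 + 4*M)
v = 3433/24049 (v = 6866*(1/48098) = 3433/24049 ≈ 0.14275)
j(220) + v = (6 + 4*220) + 3433/24049 = (6 + 880) + 3433/24049 = 886 + 3433/24049 = 21310847/24049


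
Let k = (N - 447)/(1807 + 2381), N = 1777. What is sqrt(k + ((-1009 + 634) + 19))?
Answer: I*sqrt(1559609106)/2094 ≈ 18.86*I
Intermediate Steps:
k = 665/2094 (k = (1777 - 447)/(1807 + 2381) = 1330/4188 = 1330*(1/4188) = 665/2094 ≈ 0.31757)
sqrt(k + ((-1009 + 634) + 19)) = sqrt(665/2094 + ((-1009 + 634) + 19)) = sqrt(665/2094 + (-375 + 19)) = sqrt(665/2094 - 356) = sqrt(-744799/2094) = I*sqrt(1559609106)/2094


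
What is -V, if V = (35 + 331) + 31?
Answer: -397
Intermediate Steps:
V = 397 (V = 366 + 31 = 397)
-V = -1*397 = -397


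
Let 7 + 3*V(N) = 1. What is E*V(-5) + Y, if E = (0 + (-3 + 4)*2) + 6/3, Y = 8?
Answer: 0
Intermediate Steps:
V(N) = -2 (V(N) = -7/3 + (⅓)*1 = -7/3 + ⅓ = -2)
E = 4 (E = (0 + 1*2) + 6*(⅓) = (0 + 2) + 2 = 2 + 2 = 4)
E*V(-5) + Y = 4*(-2) + 8 = -8 + 8 = 0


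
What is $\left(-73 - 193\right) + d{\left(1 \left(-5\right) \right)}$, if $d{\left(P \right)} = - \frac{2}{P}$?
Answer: $- \frac{1328}{5} \approx -265.6$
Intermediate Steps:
$\left(-73 - 193\right) + d{\left(1 \left(-5\right) \right)} = \left(-73 - 193\right) - \frac{2}{1 \left(-5\right)} = -266 - \frac{2}{-5} = -266 - - \frac{2}{5} = -266 + \frac{2}{5} = - \frac{1328}{5}$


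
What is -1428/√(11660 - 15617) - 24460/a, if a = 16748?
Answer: -6115/4187 + 476*I*√3957/1319 ≈ -1.4605 + 22.701*I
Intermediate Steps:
-1428/√(11660 - 15617) - 24460/a = -1428/√(11660 - 15617) - 24460/16748 = -1428*(-I*√3957/3957) - 24460*1/16748 = -1428*(-I*√3957/3957) - 6115/4187 = -(-476)*I*√3957/1319 - 6115/4187 = 476*I*√3957/1319 - 6115/4187 = -6115/4187 + 476*I*√3957/1319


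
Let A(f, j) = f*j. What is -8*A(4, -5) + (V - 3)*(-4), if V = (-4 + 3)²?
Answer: 168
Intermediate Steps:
V = 1 (V = (-1)² = 1)
-8*A(4, -5) + (V - 3)*(-4) = -32*(-5) + (1 - 3)*(-4) = -8*(-20) - 2*(-4) = 160 + 8 = 168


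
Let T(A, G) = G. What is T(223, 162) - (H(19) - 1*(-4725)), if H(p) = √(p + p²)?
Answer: -4563 - 2*√95 ≈ -4582.5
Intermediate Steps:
T(223, 162) - (H(19) - 1*(-4725)) = 162 - (√(19*(1 + 19)) - 1*(-4725)) = 162 - (√(19*20) + 4725) = 162 - (√380 + 4725) = 162 - (2*√95 + 4725) = 162 - (4725 + 2*√95) = 162 + (-4725 - 2*√95) = -4563 - 2*√95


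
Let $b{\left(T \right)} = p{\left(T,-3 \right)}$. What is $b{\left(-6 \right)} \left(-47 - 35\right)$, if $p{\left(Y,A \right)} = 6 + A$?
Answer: $-246$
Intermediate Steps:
$b{\left(T \right)} = 3$ ($b{\left(T \right)} = 6 - 3 = 3$)
$b{\left(-6 \right)} \left(-47 - 35\right) = 3 \left(-47 - 35\right) = 3 \left(-82\right) = -246$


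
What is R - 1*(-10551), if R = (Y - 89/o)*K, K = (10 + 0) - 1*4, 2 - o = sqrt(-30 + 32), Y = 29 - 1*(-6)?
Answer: 10227 - 267*sqrt(2) ≈ 9849.4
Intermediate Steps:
Y = 35 (Y = 29 + 6 = 35)
o = 2 - sqrt(2) (o = 2 - sqrt(-30 + 32) = 2 - sqrt(2) ≈ 0.58579)
K = 6 (K = 10 - 4 = 6)
R = 210 - 534/(2 - sqrt(2)) (R = (35 - 89/(2 - sqrt(2)))*6 = 210 - 534/(2 - sqrt(2)) ≈ -701.59)
R - 1*(-10551) = (-324 - 267*sqrt(2)) - 1*(-10551) = (-324 - 267*sqrt(2)) + 10551 = 10227 - 267*sqrt(2)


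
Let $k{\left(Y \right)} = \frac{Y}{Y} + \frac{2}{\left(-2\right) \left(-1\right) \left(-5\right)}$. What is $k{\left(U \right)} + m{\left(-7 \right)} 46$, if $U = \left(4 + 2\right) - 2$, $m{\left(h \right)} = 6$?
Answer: $\frac{1384}{5} \approx 276.8$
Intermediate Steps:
$U = 4$ ($U = 6 - 2 = 4$)
$k{\left(Y \right)} = \frac{4}{5}$ ($k{\left(Y \right)} = 1 + \frac{2}{2 \left(-5\right)} = 1 + \frac{2}{-10} = 1 + 2 \left(- \frac{1}{10}\right) = 1 - \frac{1}{5} = \frac{4}{5}$)
$k{\left(U \right)} + m{\left(-7 \right)} 46 = \frac{4}{5} + 6 \cdot 46 = \frac{4}{5} + 276 = \frac{1384}{5}$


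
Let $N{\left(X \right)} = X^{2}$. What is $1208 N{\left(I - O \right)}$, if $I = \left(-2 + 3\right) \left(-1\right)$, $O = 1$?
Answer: $4832$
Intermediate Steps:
$I = -1$ ($I = 1 \left(-1\right) = -1$)
$1208 N{\left(I - O \right)} = 1208 \left(-1 - 1\right)^{2} = 1208 \left(-2\right)^{2} = 1208 \cdot 4 = 4832$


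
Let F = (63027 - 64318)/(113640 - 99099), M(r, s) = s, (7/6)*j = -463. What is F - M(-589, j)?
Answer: 40385861/101787 ≈ 396.77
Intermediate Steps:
j = -2778/7 (j = (6/7)*(-463) = -2778/7 ≈ -396.86)
F = -1291/14541 ≈ -0.088784
F - M(-589, j) = -1291/14541 - 1*(-2778/7) = -1291/14541 + 2778/7 = 40385861/101787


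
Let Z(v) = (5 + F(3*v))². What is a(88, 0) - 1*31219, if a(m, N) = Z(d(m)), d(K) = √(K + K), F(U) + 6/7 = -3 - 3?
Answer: -1529562/49 ≈ -31216.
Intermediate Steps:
F(U) = -48/7 (F(U) = -6/7 + (-3 - 3) = -6/7 - 6 = -48/7)
d(K) = √2*√K (d(K) = √(2*K) = √2*√K)
Z(v) = 169/49 (Z(v) = (5 - 48/7)² = (-13/7)² = 169/49)
a(m, N) = 169/49
a(88, 0) - 1*31219 = 169/49 - 1*31219 = 169/49 - 31219 = -1529562/49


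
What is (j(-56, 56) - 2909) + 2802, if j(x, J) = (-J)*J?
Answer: -3243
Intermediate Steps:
j(x, J) = -J²
(j(-56, 56) - 2909) + 2802 = (-1*56² - 2909) + 2802 = (-1*3136 - 2909) + 2802 = (-3136 - 2909) + 2802 = -6045 + 2802 = -3243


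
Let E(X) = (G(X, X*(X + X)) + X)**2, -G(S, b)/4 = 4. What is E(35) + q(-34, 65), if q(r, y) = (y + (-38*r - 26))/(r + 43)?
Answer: 4580/9 ≈ 508.89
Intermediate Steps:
G(S, b) = -16 (G(S, b) = -4*4 = -16)
E(X) = (-16 + X)**2
q(r, y) = (-26 + y - 38*r)/(43 + r) (q(r, y) = (y + (-26 - 38*r))/(43 + r) = (-26 + y - 38*r)/(43 + r))
E(35) + q(-34, 65) = (-16 + 35)**2 + (-26 + 65 - 38*(-34))/(43 - 34) = 19**2 + (-26 + 65 + 1292)/9 = 361 + (1/9)*1331 = 361 + 1331/9 = 4580/9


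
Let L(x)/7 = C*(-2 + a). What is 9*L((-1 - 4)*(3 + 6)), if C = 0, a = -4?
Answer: 0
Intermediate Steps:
L(x) = 0 (L(x) = 7*(0*(-2 - 4)) = 7*(0*(-6)) = 7*0 = 0)
9*L((-1 - 4)*(3 + 6)) = 9*0 = 0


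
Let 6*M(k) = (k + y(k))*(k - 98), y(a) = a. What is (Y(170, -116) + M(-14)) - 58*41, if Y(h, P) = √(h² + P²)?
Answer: -5566/3 + 2*√10589 ≈ -1649.5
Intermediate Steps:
Y(h, P) = √(P² + h²)
M(k) = k*(-98 + k)/3 (M(k) = ((k + k)*(k - 98))/6 = ((2*k)*(-98 + k))/6 = (2*k*(-98 + k))/6 = k*(-98 + k)/3)
(Y(170, -116) + M(-14)) - 58*41 = (√((-116)² + 170²) + (⅓)*(-14)*(-98 - 14)) - 58*41 = (√(13456 + 28900) + (⅓)*(-14)*(-112)) - 2378 = (√42356 + 1568/3) - 2378 = (2*√10589 + 1568/3) - 2378 = (1568/3 + 2*√10589) - 2378 = -5566/3 + 2*√10589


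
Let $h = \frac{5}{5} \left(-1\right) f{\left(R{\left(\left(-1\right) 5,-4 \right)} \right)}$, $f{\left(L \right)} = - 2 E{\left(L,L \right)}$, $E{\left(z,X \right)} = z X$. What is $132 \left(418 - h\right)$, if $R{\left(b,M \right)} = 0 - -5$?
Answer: $48576$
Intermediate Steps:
$R{\left(b,M \right)} = 5$ ($R{\left(b,M \right)} = 0 + 5 = 5$)
$E{\left(z,X \right)} = X z$
$f{\left(L \right)} = - 2 L^{2}$ ($f{\left(L \right)} = - 2 L L = - 2 L^{2}$)
$h = 50$ ($h = \frac{5}{5} \left(-1\right) \left(- 2 \cdot 5^{2}\right) = 5 \cdot \frac{1}{5} \left(-1\right) \left(\left(-2\right) 25\right) = 1 \left(-1\right) \left(-50\right) = \left(-1\right) \left(-50\right) = 50$)
$132 \left(418 - h\right) = 132 \left(418 - 50\right) = 132 \cdot 368 = 48576$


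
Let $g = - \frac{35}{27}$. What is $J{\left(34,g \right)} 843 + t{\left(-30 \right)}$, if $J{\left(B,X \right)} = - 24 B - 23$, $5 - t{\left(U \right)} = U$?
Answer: $-707242$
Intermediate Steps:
$g = - \frac{35}{27}$ ($g = \left(-35\right) \frac{1}{27} = - \frac{35}{27} \approx -1.2963$)
$t{\left(U \right)} = 5 - U$
$J{\left(B,X \right)} = -23 - 24 B$
$J{\left(34,g \right)} 843 + t{\left(-30 \right)} = \left(-23 - 816\right) 843 + \left(5 - -30\right) = \left(-23 - 816\right) 843 + \left(5 + 30\right) = \left(-839\right) 843 + 35 = -707277 + 35 = -707242$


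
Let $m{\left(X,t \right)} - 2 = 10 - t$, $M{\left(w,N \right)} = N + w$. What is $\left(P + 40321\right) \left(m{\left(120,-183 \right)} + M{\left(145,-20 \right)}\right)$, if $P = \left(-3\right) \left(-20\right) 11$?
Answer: $13113920$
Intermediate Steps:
$m{\left(X,t \right)} = 12 - t$ ($m{\left(X,t \right)} = 2 - \left(-10 + t\right) = 12 - t$)
$P = 660$ ($P = 60 \cdot 11 = 660$)
$\left(P + 40321\right) \left(m{\left(120,-183 \right)} + M{\left(145,-20 \right)}\right) = \left(660 + 40321\right) \left(\left(12 - -183\right) + \left(-20 + 145\right)\right) = 40981 \left(\left(12 + 183\right) + 125\right) = 40981 \left(195 + 125\right) = 40981 \cdot 320 = 13113920$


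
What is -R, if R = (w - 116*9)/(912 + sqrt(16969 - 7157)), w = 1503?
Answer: -104652/205483 + 459*sqrt(2453)/410966 ≈ -0.45398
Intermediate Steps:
R = 459/(912 + 2*sqrt(2453)) (R = (1503 - 116*9)/(912 + sqrt(16969 - 7157)) = (1503 - 1044)/(912 + sqrt(9812)) = 459/(912 + 2*sqrt(2453)) ≈ 0.45398)
-R = -(104652/205483 - 459*sqrt(2453)/410966) = -104652/205483 + 459*sqrt(2453)/410966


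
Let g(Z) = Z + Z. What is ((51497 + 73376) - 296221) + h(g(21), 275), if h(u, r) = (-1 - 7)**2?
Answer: -171284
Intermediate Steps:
g(Z) = 2*Z
h(u, r) = 64 (h(u, r) = (-8)**2 = 64)
((51497 + 73376) - 296221) + h(g(21), 275) = ((51497 + 73376) - 296221) + 64 = (124873 - 296221) + 64 = -171348 + 64 = -171284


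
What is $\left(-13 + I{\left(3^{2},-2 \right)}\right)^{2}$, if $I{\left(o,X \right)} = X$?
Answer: $225$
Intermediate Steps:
$\left(-13 + I{\left(3^{2},-2 \right)}\right)^{2} = \left(-13 - 2\right)^{2} = \left(-15\right)^{2} = 225$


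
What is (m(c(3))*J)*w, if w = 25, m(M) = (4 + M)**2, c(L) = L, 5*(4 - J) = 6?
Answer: 3430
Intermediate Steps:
J = 14/5 (J = 4 - 1/5*6 = 4 - 6/5 = 14/5 ≈ 2.8000)
(m(c(3))*J)*w = ((4 + 3)**2*(14/5))*25 = (7**2*(14/5))*25 = (49*(14/5))*25 = (686/5)*25 = 3430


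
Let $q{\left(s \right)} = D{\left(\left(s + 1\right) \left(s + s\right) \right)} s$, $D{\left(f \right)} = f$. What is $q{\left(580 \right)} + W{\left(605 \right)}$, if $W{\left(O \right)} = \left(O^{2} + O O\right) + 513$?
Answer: $391629363$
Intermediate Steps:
$W{\left(O \right)} = 513 + 2 O^{2}$ ($W{\left(O \right)} = \left(O^{2} + O^{2}\right) + 513 = 2 O^{2} + 513 = 513 + 2 O^{2}$)
$q{\left(s \right)} = 2 s^{2} \left(1 + s\right)$ ($q{\left(s \right)} = \left(s + 1\right) \left(s + s\right) s = \left(1 + s\right) 2 s s = 2 s \left(1 + s\right) s = 2 s^{2} \left(1 + s\right)$)
$q{\left(580 \right)} + W{\left(605 \right)} = 2 \cdot 580^{2} \left(1 + 580\right) + \left(513 + 2 \cdot 605^{2}\right) = 2 \cdot 336400 \cdot 581 + \left(513 + 2 \cdot 366025\right) = 390896800 + \left(513 + 732050\right) = 390896800 + 732563 = 391629363$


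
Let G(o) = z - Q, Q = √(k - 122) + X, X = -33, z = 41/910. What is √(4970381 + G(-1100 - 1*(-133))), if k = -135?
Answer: √(4115999870710 - 828100*I*√257)/910 ≈ 2229.4 - 0.0035953*I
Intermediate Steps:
z = 41/910 (z = 41*(1/910) = 41/910 ≈ 0.045055)
Q = -33 + I*√257 (Q = √(-135 - 122) - 33 = √(-257) - 33 = I*√257 - 33 = -33 + I*√257 ≈ -33.0 + 16.031*I)
G(o) = 30071/910 - I*√257 (G(o) = 41/910 - (-33 + I*√257) = 41/910 + (33 - I*√257) = 30071/910 - I*√257)
√(4970381 + G(-1100 - 1*(-133))) = √(4970381 + (30071/910 - I*√257)) = √(4523076781/910 - I*√257)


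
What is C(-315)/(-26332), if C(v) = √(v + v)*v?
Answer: 945*I*√70/26332 ≈ 0.30026*I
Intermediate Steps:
C(v) = √2*v^(3/2) (C(v) = √(2*v)*v = (√2*√v)*v = √2*v^(3/2))
C(-315)/(-26332) = (√2*(-315)^(3/2))/(-26332) = (√2*(-945*I*√35))*(-1/26332) = -945*I*√70*(-1/26332) = 945*I*√70/26332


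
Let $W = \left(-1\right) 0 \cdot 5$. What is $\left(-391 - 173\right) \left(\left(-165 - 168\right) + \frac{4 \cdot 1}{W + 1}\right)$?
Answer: $185556$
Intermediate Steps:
$W = 0$ ($W = 0 \cdot 5 = 0$)
$\left(-391 - 173\right) \left(\left(-165 - 168\right) + \frac{4 \cdot 1}{W + 1}\right) = \left(-391 - 173\right) \left(\left(-165 - 168\right) + \frac{4 \cdot 1}{0 + 1}\right) = - 564 \left(-333 + \frac{4}{1}\right) = - 564 \left(-333 + 4 \cdot 1\right) = - 564 \left(-333 + 4\right) = \left(-564\right) \left(-329\right) = 185556$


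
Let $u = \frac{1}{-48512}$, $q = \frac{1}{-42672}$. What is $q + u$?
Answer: $- \frac{5699}{129381504} \approx -4.4048 \cdot 10^{-5}$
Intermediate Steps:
$q = - \frac{1}{42672} \approx -2.3435 \cdot 10^{-5}$
$u = - \frac{1}{48512} \approx -2.0613 \cdot 10^{-5}$
$q + u = - \frac{1}{42672} - \frac{1}{48512} = - \frac{5699}{129381504}$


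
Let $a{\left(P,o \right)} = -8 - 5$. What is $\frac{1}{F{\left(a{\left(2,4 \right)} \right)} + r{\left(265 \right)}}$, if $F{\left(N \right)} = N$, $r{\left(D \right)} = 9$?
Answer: $- \frac{1}{4} \approx -0.25$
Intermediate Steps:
$a{\left(P,o \right)} = -13$
$\frac{1}{F{\left(a{\left(2,4 \right)} \right)} + r{\left(265 \right)}} = \frac{1}{-13 + 9} = \frac{1}{-4} = - \frac{1}{4}$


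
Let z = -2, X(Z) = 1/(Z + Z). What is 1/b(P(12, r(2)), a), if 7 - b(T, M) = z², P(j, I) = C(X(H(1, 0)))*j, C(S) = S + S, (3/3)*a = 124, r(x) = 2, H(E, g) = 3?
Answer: ⅓ ≈ 0.33333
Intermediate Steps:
X(Z) = 1/(2*Z)
a = 124
C(S) = 2*S
P(j, I) = j/3 (P(j, I) = (2*((½)/3))*j = (2*((½)*(⅓)))*j = (2*(⅙))*j = j/3)
b(T, M) = 3 (b(T, M) = 7 - 1*(-2)² = 7 - 1*4 = 7 - 4 = 3)
1/b(P(12, r(2)), a) = 1/3 = ⅓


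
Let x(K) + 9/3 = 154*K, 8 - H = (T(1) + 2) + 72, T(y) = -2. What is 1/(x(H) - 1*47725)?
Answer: -1/57584 ≈ -1.7366e-5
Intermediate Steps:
H = -64 (H = 8 - ((-2 + 2) + 72) = 8 - (0 + 72) = 8 - 1*72 = 8 - 72 = -64)
x(K) = -3 + 154*K
1/(x(H) - 1*47725) = 1/((-3 + 154*(-64)) - 1*47725) = 1/((-3 - 9856) - 47725) = 1/(-9859 - 47725) = 1/(-57584) = -1/57584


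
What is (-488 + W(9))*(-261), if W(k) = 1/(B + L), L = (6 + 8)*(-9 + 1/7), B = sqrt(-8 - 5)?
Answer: 1960098516/15389 + 261*I*sqrt(13)/15389 ≈ 1.2737e+5 + 0.061151*I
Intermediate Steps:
B = I*sqrt(13) (B = sqrt(-13) = I*sqrt(13) ≈ 3.6056*I)
L = -124 (L = 14*(-9 + 1*(1/7)) = 14*(-9 + 1/7) = 14*(-62/7) = -124)
W(k) = 1/(-124 + I*sqrt(13)) (W(k) = 1/(I*sqrt(13) - 124) = 1/(-124 + I*sqrt(13)))
(-488 + W(9))*(-261) = (-488 + (-124/15389 - I*sqrt(13)/15389))*(-261) = (-7509956/15389 - I*sqrt(13)/15389)*(-261) = 1960098516/15389 + 261*I*sqrt(13)/15389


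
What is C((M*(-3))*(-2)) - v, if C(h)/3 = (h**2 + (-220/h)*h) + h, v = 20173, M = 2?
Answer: -20365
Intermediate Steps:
C(h) = -660 + 3*h + 3*h**2 (C(h) = 3*((h**2 + (-220/h)*h) + h) = 3*((h**2 - 220) + h) = 3*((-220 + h**2) + h) = 3*(-220 + h + h**2) = -660 + 3*h + 3*h**2)
C((M*(-3))*(-2)) - v = (-660 + 3*((2*(-3))*(-2)) + 3*((2*(-3))*(-2))**2) - 1*20173 = (-660 + 3*(-6*(-2)) + 3*(-6*(-2))**2) - 20173 = (-660 + 3*12 + 3*12**2) - 20173 = (-660 + 36 + 3*144) - 20173 = (-660 + 36 + 432) - 20173 = -192 - 20173 = -20365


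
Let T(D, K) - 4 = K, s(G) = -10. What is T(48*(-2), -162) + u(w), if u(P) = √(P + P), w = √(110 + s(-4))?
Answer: -158 + 2*√5 ≈ -153.53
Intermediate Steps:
T(D, K) = 4 + K
w = 10 (w = √(110 - 10) = √100 = 10)
u(P) = √2*√P (u(P) = √(2*P) = √2*√P)
T(48*(-2), -162) + u(w) = (4 - 162) + √2*√10 = -158 + 2*√5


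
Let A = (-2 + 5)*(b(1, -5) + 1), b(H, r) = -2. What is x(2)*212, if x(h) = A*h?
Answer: -1272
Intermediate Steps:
A = -3 (A = (-2 + 5)*(-2 + 1) = 3*(-1) = -3)
x(h) = -3*h
x(2)*212 = -3*2*212 = -6*212 = -1272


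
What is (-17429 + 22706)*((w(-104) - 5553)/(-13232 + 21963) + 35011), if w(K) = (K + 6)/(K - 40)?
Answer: 38713189290415/209544 ≈ 1.8475e+8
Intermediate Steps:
w(K) = (6 + K)/(-40 + K)
(-17429 + 22706)*((w(-104) - 5553)/(-13232 + 21963) + 35011) = (-17429 + 22706)*(((6 - 104)/(-40 - 104) - 5553)/(-13232 + 21963) + 35011) = 5277*((-98/(-144) - 5553)/8731 + 35011) = 5277*((-1/144*(-98) - 5553)*(1/8731) + 35011) = 5277*((49/72 - 5553)*(1/8731) + 35011) = 5277*(-399767/72*1/8731 + 35011) = 5277*(-399767/628632 + 35011) = 5277*(22008635185/628632) = 38713189290415/209544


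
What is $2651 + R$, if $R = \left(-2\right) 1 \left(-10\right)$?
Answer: $2671$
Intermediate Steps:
$R = 20$ ($R = \left(-2\right) \left(-10\right) = 20$)
$2651 + R = 2651 + 20 = 2671$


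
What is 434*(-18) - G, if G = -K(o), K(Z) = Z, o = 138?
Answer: -7674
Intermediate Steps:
G = -138 (G = -1*138 = -138)
434*(-18) - G = 434*(-18) - 1*(-138) = -7812 + 138 = -7674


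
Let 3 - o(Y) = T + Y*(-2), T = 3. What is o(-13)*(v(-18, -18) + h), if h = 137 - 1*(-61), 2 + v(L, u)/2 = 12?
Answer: -5668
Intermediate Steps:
v(L, u) = 20 (v(L, u) = -4 + 2*12 = -4 + 24 = 20)
o(Y) = 2*Y (o(Y) = 3 - (3 + Y*(-2)) = 3 - (3 - 2*Y) = 3 + (-3 + 2*Y) = 2*Y)
h = 198 (h = 137 + 61 = 198)
o(-13)*(v(-18, -18) + h) = (2*(-13))*(20 + 198) = -26*218 = -5668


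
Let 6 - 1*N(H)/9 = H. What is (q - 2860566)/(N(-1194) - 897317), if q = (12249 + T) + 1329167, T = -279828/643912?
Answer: 244549798657/142709733626 ≈ 1.7136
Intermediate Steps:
N(H) = 54 - 9*H
T = -69957/160978 (T = -279828*1/643912 = -69957/160978 ≈ -0.43458)
q = 215938394891/160978 (q = (12249 - 69957/160978) + 1329167 = 1971749565/160978 + 1329167 = 215938394891/160978 ≈ 1.3414e+6)
(q - 2860566)/(N(-1194) - 897317) = (215938394891/160978 - 2860566)/((54 - 9*(-1194)) - 897317) = -244549798657/(160978*((54 + 10746) - 897317)) = -244549798657/(160978*(10800 - 897317)) = -244549798657/160978/(-886517) = -244549798657/160978*(-1/886517) = 244549798657/142709733626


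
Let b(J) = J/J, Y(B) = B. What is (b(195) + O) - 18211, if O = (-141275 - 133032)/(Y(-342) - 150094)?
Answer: -249015023/13676 ≈ -18208.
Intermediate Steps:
O = 24937/13676 (O = (-141275 - 133032)/(-342 - 150094) = -274307/(-150436) = -274307*(-1/150436) = 24937/13676 ≈ 1.8234)
b(J) = 1
(b(195) + O) - 18211 = (1 + 24937/13676) - 18211 = 38613/13676 - 18211 = -249015023/13676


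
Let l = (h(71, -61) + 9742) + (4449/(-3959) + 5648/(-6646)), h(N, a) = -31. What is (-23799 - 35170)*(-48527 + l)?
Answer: 30114278774678395/13155757 ≈ 2.2891e+9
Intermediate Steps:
l = 127729591984/13155757 (l = (-31 + 9742) + (4449/(-3959) + 5648/(-6646)) = 9711 + (4449*(-1/3959) + 5648*(-1/6646)) = 9711 + (-4449/3959 - 2824/3323) = 9711 - 25964243/13155757 = 127729591984/13155757 ≈ 9709.0)
(-23799 - 35170)*(-48527 + l) = (-23799 - 35170)*(-48527 + 127729591984/13155757) = -58969*(-510679827955/13155757) = 30114278774678395/13155757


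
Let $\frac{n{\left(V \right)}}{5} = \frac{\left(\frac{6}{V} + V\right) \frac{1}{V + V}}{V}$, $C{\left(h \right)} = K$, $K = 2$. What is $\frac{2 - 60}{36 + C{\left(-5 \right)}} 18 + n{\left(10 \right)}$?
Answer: $- \frac{103393}{3800} \approx -27.209$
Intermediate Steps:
$C{\left(h \right)} = 2$
$n{\left(V \right)} = \frac{5 \left(V + \frac{6}{V}\right)}{2 V^{2}}$ ($n{\left(V \right)} = 5 \frac{\left(\frac{6}{V} + V\right) \frac{1}{V + V}}{V} = 5 \frac{\left(V + \frac{6}{V}\right) \frac{1}{2 V}}{V} = 5 \frac{\frac{1}{2} \frac{1}{V} \left(V + \frac{6}{V}\right)}{V} = 5 \frac{V + \frac{6}{V}}{2 V^{2}} = \frac{5 \left(V + \frac{6}{V}\right)}{2 V^{2}}$)
$\frac{2 - 60}{36 + C{\left(-5 \right)}} 18 + n{\left(10 \right)} = \frac{2 - 60}{36 + 2} \cdot 18 + \left(\frac{15}{1000} + \frac{5}{2 \cdot 10}\right) = - \frac{58}{38} \cdot 18 + \left(15 \cdot \frac{1}{1000} + \frac{5}{2} \cdot \frac{1}{10}\right) = \left(-58\right) \frac{1}{38} \cdot 18 + \left(\frac{3}{200} + \frac{1}{4}\right) = \left(- \frac{29}{19}\right) 18 + \frac{53}{200} = - \frac{522}{19} + \frac{53}{200} = - \frac{103393}{3800}$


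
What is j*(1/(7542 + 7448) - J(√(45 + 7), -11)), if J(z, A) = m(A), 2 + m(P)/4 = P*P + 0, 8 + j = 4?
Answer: 14270478/7495 ≈ 1904.0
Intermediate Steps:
j = -4 (j = -8 + 4 = -4)
m(P) = -8 + 4*P² (m(P) = -8 + 4*(P*P + 0) = -8 + 4*(P² + 0) = -8 + 4*P²)
J(z, A) = -8 + 4*A²
j*(1/(7542 + 7448) - J(√(45 + 7), -11)) = -4*(1/(7542 + 7448) - (-8 + 4*(-11)²)) = -4*(1/14990 - (-8 + 4*121)) = -4*(1/14990 - (-8 + 484)) = -4*(1/14990 - 1*476) = -4*(1/14990 - 476) = -4*(-7135239/14990) = 14270478/7495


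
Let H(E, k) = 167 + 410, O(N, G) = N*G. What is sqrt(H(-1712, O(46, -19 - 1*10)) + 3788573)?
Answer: 5*sqrt(151566) ≈ 1946.6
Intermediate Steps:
O(N, G) = G*N
H(E, k) = 577
sqrt(H(-1712, O(46, -19 - 1*10)) + 3788573) = sqrt(577 + 3788573) = sqrt(3789150) = 5*sqrt(151566)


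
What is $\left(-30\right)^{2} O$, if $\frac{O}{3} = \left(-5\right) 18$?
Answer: $-243000$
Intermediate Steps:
$O = -270$ ($O = 3 \left(\left(-5\right) 18\right) = 3 \left(-90\right) = -270$)
$\left(-30\right)^{2} O = \left(-30\right)^{2} \left(-270\right) = 900 \left(-270\right) = -243000$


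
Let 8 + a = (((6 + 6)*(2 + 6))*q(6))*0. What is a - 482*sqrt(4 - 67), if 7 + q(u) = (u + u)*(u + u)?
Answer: -8 - 1446*I*sqrt(7) ≈ -8.0 - 3825.8*I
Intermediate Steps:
q(u) = -7 + 4*u**2 (q(u) = -7 + (u + u)*(u + u) = -7 + (2*u)*(2*u) = -7 + 4*u**2)
a = -8 (a = -8 + (((6 + 6)*(2 + 6))*(-7 + 4*6**2))*0 = -8 + ((12*8)*(-7 + 4*36))*0 = -8 + (96*(-7 + 144))*0 = -8 + (96*137)*0 = -8 + 13152*0 = -8 + 0 = -8)
a - 482*sqrt(4 - 67) = -8 - 482*sqrt(4 - 67) = -8 - 1446*I*sqrt(7)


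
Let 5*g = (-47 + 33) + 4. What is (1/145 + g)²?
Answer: 83521/21025 ≈ 3.9725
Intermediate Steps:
g = -2 (g = ((-47 + 33) + 4)/5 = (-14 + 4)/5 = (⅕)*(-10) = -2)
(1/145 + g)² = (1/145 - 2)² = (-289/145)² = 83521/21025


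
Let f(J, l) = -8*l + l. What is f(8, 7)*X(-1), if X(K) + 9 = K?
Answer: 490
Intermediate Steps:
X(K) = -9 + K
f(J, l) = -7*l
f(8, 7)*X(-1) = (-7*7)*(-9 - 1) = -49*(-10) = 490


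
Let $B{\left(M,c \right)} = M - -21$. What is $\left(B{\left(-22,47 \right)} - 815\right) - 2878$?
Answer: $-3694$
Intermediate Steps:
$B{\left(M,c \right)} = 21 + M$ ($B{\left(M,c \right)} = M + 21 = 21 + M$)
$\left(B{\left(-22,47 \right)} - 815\right) - 2878 = \left(\left(21 - 22\right) - 815\right) - 2878 = \left(-1 - 815\right) - 2878 = -816 - 2878 = -3694$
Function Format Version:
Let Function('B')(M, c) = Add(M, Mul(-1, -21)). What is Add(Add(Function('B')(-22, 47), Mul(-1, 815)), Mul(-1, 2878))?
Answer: -3694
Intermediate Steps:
Function('B')(M, c) = Add(21, M) (Function('B')(M, c) = Add(M, 21) = Add(21, M))
Add(Add(Function('B')(-22, 47), Mul(-1, 815)), Mul(-1, 2878)) = Add(Add(Add(21, -22), Mul(-1, 815)), Mul(-1, 2878)) = Add(Add(-1, -815), -2878) = Add(-816, -2878) = -3694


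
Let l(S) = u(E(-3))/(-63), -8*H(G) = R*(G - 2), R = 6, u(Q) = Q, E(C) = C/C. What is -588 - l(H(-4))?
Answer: -37043/63 ≈ -587.98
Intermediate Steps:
E(C) = 1
H(G) = 3/2 - 3*G/4 (H(G) = -3*(G - 2)/4 = -3*(-2 + G)/4 = -(-12 + 6*G)/8 = 3/2 - 3*G/4)
l(S) = -1/63 (l(S) = 1/(-63) = 1*(-1/63) = -1/63)
-588 - l(H(-4)) = -588 - 1*(-1/63) = -588 + 1/63 = -37043/63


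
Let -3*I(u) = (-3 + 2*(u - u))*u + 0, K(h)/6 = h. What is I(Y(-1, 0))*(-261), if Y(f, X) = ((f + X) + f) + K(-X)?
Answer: 522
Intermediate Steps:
K(h) = 6*h
Y(f, X) = -5*X + 2*f (Y(f, X) = ((f + X) + f) + 6*(-X) = ((X + f) + f) - 6*X = (X + 2*f) - 6*X = -5*X + 2*f)
I(u) = u (I(u) = -((-3 + 2*(u - u))*u + 0)/3 = -((-3 + 2*0)*u + 0)/3 = -((-3 + 0)*u + 0)/3 = -(-3*u + 0)/3 = -(-1)*u = u)
I(Y(-1, 0))*(-261) = (-5*0 + 2*(-1))*(-261) = (0 - 2)*(-261) = -2*(-261) = 522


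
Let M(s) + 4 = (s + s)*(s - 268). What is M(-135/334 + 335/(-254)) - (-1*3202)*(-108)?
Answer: -155139218212290/449821681 ≈ -3.4489e+5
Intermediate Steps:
M(s) = -4 + 2*s*(-268 + s) (M(s) = -4 + (s + s)*(s - 268) = -4 + (2*s)*(-268 + s) = -4 + 2*s*(-268 + s))
M(-135/334 + 335/(-254)) - (-1*3202)*(-108) = (-4 - 536*(-135/334 + 335/(-254)) + 2*(-135/334 + 335/(-254))**2) - (-1*3202)*(-108) = (-4 - 536*(-135*1/334 + 335*(-1/254)) + 2*(-135*1/334 + 335*(-1/254))**2) - (-3202)*(-108) = (-4 - 536*(-135/334 - 335/254) + 2*(-135/334 - 335/254)**2) - 1*345816 = (-4 - 536*(-36545/21209) + 2*(-36545/21209)**2) - 345816 = (-4 + 19588120/21209 + 2*(1335537025/449821681)) - 345816 = (-4 + 19588120/21209 + 2671074050/449821681) - 345816 = 416316224406/449821681 - 345816 = -155139218212290/449821681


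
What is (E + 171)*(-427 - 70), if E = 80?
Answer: -124747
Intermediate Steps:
(E + 171)*(-427 - 70) = (80 + 171)*(-427 - 70) = 251*(-497) = -124747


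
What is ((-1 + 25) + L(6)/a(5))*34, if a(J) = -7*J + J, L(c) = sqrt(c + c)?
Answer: 816 - 34*sqrt(3)/15 ≈ 812.07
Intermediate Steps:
L(c) = sqrt(2)*sqrt(c) (L(c) = sqrt(2*c) = sqrt(2)*sqrt(c))
a(J) = -6*J
((-1 + 25) + L(6)/a(5))*34 = ((-1 + 25) + (sqrt(2)*sqrt(6))/((-6*5)))*34 = (24 + (2*sqrt(3))/(-30))*34 = (24 + (2*sqrt(3))*(-1/30))*34 = (24 - sqrt(3)/15)*34 = 816 - 34*sqrt(3)/15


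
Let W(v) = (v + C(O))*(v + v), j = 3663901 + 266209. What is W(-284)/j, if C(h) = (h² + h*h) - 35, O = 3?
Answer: 85484/1965055 ≈ 0.043502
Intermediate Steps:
j = 3930110
C(h) = -35 + 2*h² (C(h) = (h² + h²) - 35 = 2*h² - 35 = -35 + 2*h²)
W(v) = 2*v*(-17 + v) (W(v) = (v + (-35 + 2*3²))*(v + v) = (v + (-35 + 2*9))*(2*v) = (v + (-35 + 18))*(2*v) = (v - 17)*(2*v) = (-17 + v)*(2*v) = 2*v*(-17 + v))
W(-284)/j = (2*(-284)*(-17 - 284))/3930110 = (2*(-284)*(-301))*(1/3930110) = 170968*(1/3930110) = 85484/1965055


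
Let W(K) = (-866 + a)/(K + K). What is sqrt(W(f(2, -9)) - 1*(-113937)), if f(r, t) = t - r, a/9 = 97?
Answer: sqrt(55145354)/22 ≈ 337.54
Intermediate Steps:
a = 873 (a = 9*97 = 873)
W(K) = 7/(2*K) (W(K) = (-866 + 873)/(K + K) = 7/((2*K)) = 7*(1/(2*K)) = 7/(2*K))
sqrt(W(f(2, -9)) - 1*(-113937)) = sqrt(7/(2*(-9 - 1*2)) - 1*(-113937)) = sqrt(7/(2*(-9 - 2)) + 113937) = sqrt((7/2)/(-11) + 113937) = sqrt((7/2)*(-1/11) + 113937) = sqrt(-7/22 + 113937) = sqrt(2506607/22) = sqrt(55145354)/22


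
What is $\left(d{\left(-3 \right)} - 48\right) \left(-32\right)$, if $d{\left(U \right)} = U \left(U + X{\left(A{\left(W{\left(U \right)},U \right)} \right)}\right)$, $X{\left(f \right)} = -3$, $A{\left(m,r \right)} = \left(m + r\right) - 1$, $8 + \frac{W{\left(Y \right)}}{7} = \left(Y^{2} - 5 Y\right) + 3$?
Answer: $960$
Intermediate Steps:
$W{\left(Y \right)} = -35 - 35 Y + 7 Y^{2}$ ($W{\left(Y \right)} = -56 + 7 \left(\left(Y^{2} - 5 Y\right) + 3\right) = -56 + 7 \left(3 + Y^{2} - 5 Y\right) = -56 + \left(21 - 35 Y + 7 Y^{2}\right) = -35 - 35 Y + 7 Y^{2}$)
$A{\left(m,r \right)} = -1 + m + r$
$d{\left(U \right)} = U \left(-3 + U\right)$ ($d{\left(U \right)} = U \left(U - 3\right) = U \left(-3 + U\right)$)
$\left(d{\left(-3 \right)} - 48\right) \left(-32\right) = \left(- 3 \left(-3 - 3\right) - 48\right) \left(-32\right) = \left(\left(-3\right) \left(-6\right) - 48\right) \left(-32\right) = \left(18 - 48\right) \left(-32\right) = \left(-30\right) \left(-32\right) = 960$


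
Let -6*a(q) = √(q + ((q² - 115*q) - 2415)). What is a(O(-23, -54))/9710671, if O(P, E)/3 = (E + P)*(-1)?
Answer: -√6153/29132013 ≈ -2.6926e-6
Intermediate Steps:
O(P, E) = -3*E - 3*P (O(P, E) = 3*((E + P)*(-1)) = 3*(-E - P) = -3*E - 3*P)
a(q) = -√(-2415 + q² - 114*q)/6 (a(q) = -√(q + ((q² - 115*q) - 2415))/6 = -√(q + (-2415 + q² - 115*q))/6 = -√(-2415 + q² - 114*q)/6)
a(O(-23, -54))/9710671 = -√(-2415 + (-3*(-54) - 3*(-23))² - 114*(-3*(-54) - 3*(-23)))/6/9710671 = -√(-2415 + (162 + 69)² - 114*(162 + 69))/6*(1/9710671) = -√(-2415 + 231² - 114*231)/6*(1/9710671) = -√(-2415 + 53361 - 26334)/6*(1/9710671) = -√6153/3*(1/9710671) = -√6153/29132013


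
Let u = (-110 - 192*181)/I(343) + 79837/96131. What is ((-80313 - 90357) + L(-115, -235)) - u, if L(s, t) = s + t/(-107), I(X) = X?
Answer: -86026257587309/504014833 ≈ -1.7068e+5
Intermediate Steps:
L(s, t) = s - t/107 (L(s, t) = s + t*(-1/107) = s - t/107)
u = -474847833/4710419 (u = (-110 - 192*181)/343 + 79837/96131 = (-110 - 34752)*(1/343) + 79837*(1/96131) = -34862*1/343 + 79837/96131 = -34862/343 + 79837/96131 = -474847833/4710419 ≈ -100.81)
((-80313 - 90357) + L(-115, -235)) - u = ((-80313 - 90357) + (-115 - 1/107*(-235))) - 1*(-474847833/4710419) = (-170670 + (-115 + 235/107)) + 474847833/4710419 = (-170670 - 12070/107) + 474847833/4710419 = -18273760/107 + 474847833/4710419 = -86026257587309/504014833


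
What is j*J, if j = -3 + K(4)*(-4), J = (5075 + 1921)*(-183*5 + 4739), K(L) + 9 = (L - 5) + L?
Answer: 561806784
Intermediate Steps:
K(L) = -14 + 2*L (K(L) = -9 + ((L - 5) + L) = -9 + ((-5 + L) + L) = -9 + (-5 + 2*L) = -14 + 2*L)
J = 26752704 (J = 6996*(-915 + 4739) = 6996*3824 = 26752704)
j = 21 (j = -3 + (-14 + 2*4)*(-4) = -3 + (-14 + 8)*(-4) = -3 - 6*(-4) = -3 + 24 = 21)
j*J = 21*26752704 = 561806784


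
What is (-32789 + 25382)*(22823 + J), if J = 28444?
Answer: -379734669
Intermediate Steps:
(-32789 + 25382)*(22823 + J) = (-32789 + 25382)*(22823 + 28444) = -7407*51267 = -379734669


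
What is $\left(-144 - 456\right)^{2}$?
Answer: $360000$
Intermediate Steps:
$\left(-144 - 456\right)^{2} = \left(-600\right)^{2} = 360000$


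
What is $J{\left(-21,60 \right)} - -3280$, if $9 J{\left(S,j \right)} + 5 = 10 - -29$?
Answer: $\frac{29554}{9} \approx 3283.8$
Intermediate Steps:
$J{\left(S,j \right)} = \frac{34}{9}$ ($J{\left(S,j \right)} = - \frac{5}{9} + \frac{10 - -29}{9} = - \frac{5}{9} + \frac{10 + 29}{9} = - \frac{5}{9} + \frac{1}{9} \cdot 39 = - \frac{5}{9} + \frac{13}{3} = \frac{34}{9}$)
$J{\left(-21,60 \right)} - -3280 = \frac{34}{9} - -3280 = \frac{34}{9} + 3280 = \frac{29554}{9}$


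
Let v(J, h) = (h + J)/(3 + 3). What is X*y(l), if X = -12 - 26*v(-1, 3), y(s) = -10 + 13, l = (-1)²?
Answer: -62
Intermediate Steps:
v(J, h) = J/6 + h/6 (v(J, h) = (J + h)/6 = (J + h)*(⅙) = J/6 + h/6)
l = 1
y(s) = 3
X = -62/3 (X = -12 - 26*((⅙)*(-1) + (⅙)*3) = -12 - 26*(-⅙ + ½) = -12 - 26*⅓ = -12 - 26/3 = -62/3 ≈ -20.667)
X*y(l) = -62/3*3 = -62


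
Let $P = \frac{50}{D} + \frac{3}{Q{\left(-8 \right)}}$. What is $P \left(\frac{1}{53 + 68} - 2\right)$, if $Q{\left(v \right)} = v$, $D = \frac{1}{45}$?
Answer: $- \frac{4337277}{968} \approx -4480.7$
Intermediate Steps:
$D = \frac{1}{45} \approx 0.022222$
$P = \frac{17997}{8}$ ($P = 50 \frac{1}{\frac{1}{45}} + \frac{3}{-8} = 50 \cdot 45 + 3 \left(- \frac{1}{8}\right) = 2250 - \frac{3}{8} = \frac{17997}{8} \approx 2249.6$)
$P \left(\frac{1}{53 + 68} - 2\right) = \frac{17997 \left(\frac{1}{53 + 68} - 2\right)}{8} = \frac{17997 \left(\frac{1}{121} - 2\right)}{8} = \frac{17997}{8} \left(- \frac{241}{121}\right) = - \frac{4337277}{968}$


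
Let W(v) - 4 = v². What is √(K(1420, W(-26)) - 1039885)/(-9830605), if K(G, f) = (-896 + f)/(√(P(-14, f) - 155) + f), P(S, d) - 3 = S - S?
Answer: -√(-(353561008 + 1039885*I*√38)/(340 + I*√38))/9830605 ≈ -2.8715e-13 - 0.00010373*I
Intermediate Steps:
W(v) = 4 + v²
P(S, d) = 3 (P(S, d) = 3 + (S - S) = 3 + 0 = 3)
K(G, f) = (-896 + f)/(f + 2*I*√38) (K(G, f) = (-896 + f)/(√(3 - 155) + f) = (-896 + f)/(√(-152) + f) = (-896 + f)/(2*I*√38 + f) = (-896 + f)/(f + 2*I*√38))
√(K(1420, W(-26)) - 1039885)/(-9830605) = √((-896 + (4 + (-26)²))/((4 + (-26)²) + 2*I*√38) - 1039885)/(-9830605) = √((-896 + (4 + 676))/((4 + 676) + 2*I*√38) - 1039885)*(-1/9830605) = √((-896 + 680)/(680 + 2*I*√38) - 1039885)*(-1/9830605) = √(-216/(680 + 2*I*√38) - 1039885)*(-1/9830605) = √(-1039885 - 216/(680 + 2*I*√38))*(-1/9830605) = -√(-1039885 - 216/(680 + 2*I*√38))/9830605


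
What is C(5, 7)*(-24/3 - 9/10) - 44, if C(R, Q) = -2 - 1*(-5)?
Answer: -707/10 ≈ -70.700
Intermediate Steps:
C(R, Q) = 3 (C(R, Q) = -2 + 5 = 3)
C(5, 7)*(-24/3 - 9/10) - 44 = 3*(-24/3 - 9/10) - 44 = 3*(-24*⅓ - 9*⅒) - 44 = 3*(-8 - 9/10) - 44 = 3*(-89/10) - 44 = -267/10 - 44 = -707/10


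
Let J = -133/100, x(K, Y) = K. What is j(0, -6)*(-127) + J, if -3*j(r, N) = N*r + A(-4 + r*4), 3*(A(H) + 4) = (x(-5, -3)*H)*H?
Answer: -1169597/900 ≈ -1299.6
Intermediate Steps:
J = -133/100 (J = -133*1/100 = -133/100 ≈ -1.3300)
A(H) = -4 - 5*H²/3 (A(H) = -4 + ((-5*H)*H)/3 = -4 + (-5*H²)/3 = -4 - 5*H²/3)
j(r, N) = 4/3 + 5*(-4 + 4*r)²/9 - N*r/3 (j(r, N) = -(N*r + (-4 - 5*(-4 + r*4)²/3))/3 = -(N*r + (-4 - 5*(-4 + 4*r)²/3))/3 = -(-4 - 5*(-4 + 4*r)²/3 + N*r)/3 = 4/3 + 5*(-4 + 4*r)²/9 - N*r/3)
j(0, -6)*(-127) + J = (4/3 + 80*(-1 + 0)²/9 - ⅓*(-6)*0)*(-127) - 133/100 = (4/3 + (80/9)*(-1)² + 0)*(-127) - 133/100 = (4/3 + (80/9)*1 + 0)*(-127) - 133/100 = (4/3 + 80/9 + 0)*(-127) - 133/100 = (92/9)*(-127) - 133/100 = -11684/9 - 133/100 = -1169597/900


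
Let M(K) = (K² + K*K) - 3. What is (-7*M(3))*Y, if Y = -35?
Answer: 3675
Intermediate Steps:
M(K) = -3 + 2*K² (M(K) = (K² + K²) - 3 = 2*K² - 3 = -3 + 2*K²)
(-7*M(3))*Y = -7*(-3 + 2*3²)*(-35) = -7*(-3 + 2*9)*(-35) = -7*(-3 + 18)*(-35) = -7*15*(-35) = -105*(-35) = 3675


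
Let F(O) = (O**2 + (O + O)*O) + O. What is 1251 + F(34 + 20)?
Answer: 10053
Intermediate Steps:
F(O) = O + 3*O**2 (F(O) = (O**2 + (2*O)*O) + O = (O**2 + 2*O**2) + O = 3*O**2 + O = O + 3*O**2)
1251 + F(34 + 20) = 1251 + (34 + 20)*(1 + 3*(34 + 20)) = 1251 + 54*(1 + 3*54) = 1251 + 54*(1 + 162) = 1251 + 54*163 = 1251 + 8802 = 10053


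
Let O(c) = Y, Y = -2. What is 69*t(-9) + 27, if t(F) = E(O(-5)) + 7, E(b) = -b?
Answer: 648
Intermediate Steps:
O(c) = -2
t(F) = 9 (t(F) = -1*(-2) + 7 = 2 + 7 = 9)
69*t(-9) + 27 = 69*9 + 27 = 621 + 27 = 648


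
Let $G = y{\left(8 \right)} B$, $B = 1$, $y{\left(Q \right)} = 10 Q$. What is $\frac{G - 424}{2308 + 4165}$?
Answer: $- \frac{344}{6473} \approx -0.053144$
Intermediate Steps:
$G = 80$ ($G = 10 \cdot 8 \cdot 1 = 80 \cdot 1 = 80$)
$\frac{G - 424}{2308 + 4165} = \frac{80 - 424}{2308 + 4165} = - \frac{344}{6473}$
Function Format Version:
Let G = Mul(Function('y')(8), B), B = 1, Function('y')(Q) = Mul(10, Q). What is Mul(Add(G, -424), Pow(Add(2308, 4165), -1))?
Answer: Rational(-344, 6473) ≈ -0.053144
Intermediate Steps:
G = 80 (G = Mul(Mul(10, 8), 1) = Mul(80, 1) = 80)
Mul(Add(G, -424), Pow(Add(2308, 4165), -1)) = Mul(Add(80, -424), Pow(Add(2308, 4165), -1)) = Mul(-344, Pow(6473, -1)) = Mul(-344, Rational(1, 6473)) = Rational(-344, 6473)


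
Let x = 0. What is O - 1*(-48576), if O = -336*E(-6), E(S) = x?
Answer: 48576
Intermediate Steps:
E(S) = 0
O = 0 (O = -336*0 = 0)
O - 1*(-48576) = 0 - 1*(-48576) = 0 + 48576 = 48576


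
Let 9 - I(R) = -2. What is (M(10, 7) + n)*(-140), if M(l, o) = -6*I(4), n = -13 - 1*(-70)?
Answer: 1260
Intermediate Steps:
n = 57 (n = -13 + 70 = 57)
I(R) = 11 (I(R) = 9 - 1*(-2) = 9 + 2 = 11)
M(l, o) = -66 (M(l, o) = -6*11 = -66)
(M(10, 7) + n)*(-140) = (-66 + 57)*(-140) = -9*(-140) = 1260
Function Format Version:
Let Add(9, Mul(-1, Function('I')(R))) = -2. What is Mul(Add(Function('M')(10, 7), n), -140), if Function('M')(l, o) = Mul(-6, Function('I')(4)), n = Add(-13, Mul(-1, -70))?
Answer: 1260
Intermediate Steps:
n = 57 (n = Add(-13, 70) = 57)
Function('I')(R) = 11 (Function('I')(R) = Add(9, Mul(-1, -2)) = Add(9, 2) = 11)
Function('M')(l, o) = -66 (Function('M')(l, o) = Mul(-6, 11) = -66)
Mul(Add(Function('M')(10, 7), n), -140) = Mul(Add(-66, 57), -140) = Mul(-9, -140) = 1260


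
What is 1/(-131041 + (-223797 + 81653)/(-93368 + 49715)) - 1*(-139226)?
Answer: 796399260469501/5720190629 ≈ 1.3923e+5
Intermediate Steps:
1/(-131041 + (-223797 + 81653)/(-93368 + 49715)) - 1*(-139226) = 1/(-131041 - 142144/(-43653)) + 139226 = 1/(-131041 - 142144*(-1/43653)) + 139226 = 1/(-131041 + 142144/43653) + 139226 = 1/(-5720190629/43653) + 139226 = -43653/5720190629 + 139226 = 796399260469501/5720190629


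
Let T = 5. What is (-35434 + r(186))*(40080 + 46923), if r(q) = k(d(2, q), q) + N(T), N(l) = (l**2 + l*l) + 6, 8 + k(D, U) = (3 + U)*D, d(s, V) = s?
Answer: -3045801024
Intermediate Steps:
k(D, U) = -8 + D*(3 + U) (k(D, U) = -8 + (3 + U)*D = -8 + D*(3 + U))
N(l) = 6 + 2*l**2 (N(l) = (l**2 + l**2) + 6 = 2*l**2 + 6 = 6 + 2*l**2)
r(q) = 54 + 2*q (r(q) = (-8 + 3*2 + 2*q) + (6 + 2*5**2) = (-8 + 6 + 2*q) + (6 + 2*25) = (-2 + 2*q) + (6 + 50) = (-2 + 2*q) + 56 = 54 + 2*q)
(-35434 + r(186))*(40080 + 46923) = (-35434 + (54 + 2*186))*(40080 + 46923) = (-35434 + (54 + 372))*87003 = (-35434 + 426)*87003 = -35008*87003 = -3045801024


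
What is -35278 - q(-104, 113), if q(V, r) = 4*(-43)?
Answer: -35106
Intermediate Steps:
q(V, r) = -172
-35278 - q(-104, 113) = -35278 - 1*(-172) = -35278 + 172 = -35106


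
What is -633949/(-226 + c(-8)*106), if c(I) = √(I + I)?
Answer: 71636237/115426 + 67198594*I/57713 ≈ 620.63 + 1164.4*I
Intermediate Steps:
c(I) = √2*√I (c(I) = √(2*I) = √2*√I)
-633949/(-226 + c(-8)*106) = -633949/(-226 + (√2*√(-8))*106) = -633949/(-226 + (√2*(2*I*√2))*106) = -633949/(-226 + (4*I)*106) = -633949*(-226 - 424*I)/230852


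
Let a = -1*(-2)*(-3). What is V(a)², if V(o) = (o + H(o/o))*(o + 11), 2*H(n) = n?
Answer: 3025/4 ≈ 756.25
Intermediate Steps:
H(n) = n/2
a = -6 (a = 2*(-3) = -6)
V(o) = (½ + o)*(11 + o) (V(o) = (o + (o/o)/2)*(o + 11) = (o + (½)*1)*(11 + o) = (o + ½)*(11 + o) = (½ + o)*(11 + o))
V(a)² = (11/2 + (-6)² + (23/2)*(-6))² = (11/2 + 36 - 69)² = (-55/2)² = 3025/4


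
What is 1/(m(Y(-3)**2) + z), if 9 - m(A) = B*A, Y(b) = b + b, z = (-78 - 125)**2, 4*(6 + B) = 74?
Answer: 1/40768 ≈ 2.4529e-5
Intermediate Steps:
B = 25/2 (B = -6 + (1/4)*74 = -6 + 37/2 = 25/2 ≈ 12.500)
z = 41209 (z = (-203)**2 = 41209)
Y(b) = 2*b
m(A) = 9 - 25*A/2
1/(m(Y(-3)**2) + z) = 1/((9 - 25*(2*(-3))**2/2) + 41209) = 1/((9 - 25/2*(-6)**2) + 41209) = 1/((9 - 25/2*36) + 41209) = 1/((9 - 450) + 41209) = 1/(-441 + 41209) = 1/40768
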